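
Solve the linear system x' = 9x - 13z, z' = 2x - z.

Coefficient matrix A = [[9, -13], [2, -1]].
Characteristic polynomial det(A - λI) = λ^2 - 8λ + 17 = 0.
Eigenvalues λ = 4 ± i (complex conjugate pair).
For λ=4+i: an eigenvector is (3,1) - i(2,1) = (3 - 2i, 1 - i).
A real fundamental pair from Re and Im of e^((4+i)t)v: X_1 = e^(4t)(cos(t)·(3,1) + sin(t)·(2,1)), X_2 = e^(4t)(sin(t)·(3,1) - cos(t)·(2,1)).
General solution: C_1X_1 + C_2X_2.

x(t) = 2C_1e^(4t)sin(t) + 3C_1e^(4t)cos(t) + 3C_2e^(4t)sin(t) - 2C_2e^(4t)cos(t), z(t) = C_1e^(4t)sin(t) + C_1e^(4t)cos(t) + C_2e^(4t)sin(t) - C_2e^(4t)cos(t)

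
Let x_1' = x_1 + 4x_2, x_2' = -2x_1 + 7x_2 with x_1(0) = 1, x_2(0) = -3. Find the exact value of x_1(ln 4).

A = [[1,4],[-2,7]]; eigenvalues λ = 3, 5.
Eigenvectors: (-2,-1) for λ=3, (1,1) for λ=5.
From the initial condition, c_1 = -4, c_2 = -7.
x_1(ln 4) = (-4)(4^3)(-2) + (-7)(4^5)(1) = -6656.

-6656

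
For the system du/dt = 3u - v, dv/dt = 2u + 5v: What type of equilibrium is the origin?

unstable spiral

A = [[3,-1],[2,5]]; det(A-λI) = λ^2 - 8λ + 17.
λ = 4 ± i: positive real part.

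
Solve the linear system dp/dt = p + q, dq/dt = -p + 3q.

p(t) = c_1e^(2t) + c_2te^(2t) - 3c_2e^(2t), q(t) = c_1e^(2t) + c_2te^(2t) - 2c_2e^(2t)

Coefficient matrix A = [[1, 1], [-1, 3]].
Characteristic polynomial det(A - λI) = λ^2 - 4λ + 4 = 0.
Single eigenvalue λ = 2 with algebraic multiplicity 2.
Eigenvector v = (1,1); generalized eigenvector w with (A-λI)w=v is (-3,-2).
General solution: e^(2t)[c_1·v + c_2·(t·v + w)].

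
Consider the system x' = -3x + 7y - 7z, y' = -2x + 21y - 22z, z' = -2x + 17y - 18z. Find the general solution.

x(t) = c_1e^(-3t) - c_3e^(4t), y(t) = c_1e^(-3t) + c_2e^(-t) - 4c_3e^(4t), z(t) = c_1e^(-3t) + c_2e^(-t) - 3c_3e^(4t)

Coefficient matrix A = [[-3, 7, -7], [-2, 21, -22], [-2, 17, -18]].
det(A - λI) = 0 gives eigenvalues λ = -3, -1, 4.
For λ=-3: eigenvector (1,1,1).
For λ=-1: eigenvector (0,1,1).
For λ=4: eigenvector (-1,-4,-3).
General solution: c_1e^(-3t)(1,1,1) + c_2e^(-t)(0,1,1) + c_3e^(4t)(-1,-4,-3).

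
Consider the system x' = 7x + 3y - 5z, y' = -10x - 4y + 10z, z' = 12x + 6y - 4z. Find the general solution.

Coefficient matrix A = [[7, 3, -5], [-10, -4, 10], [12, 6, -4]].
det(A - λI) = 0 gives eigenvalues λ = 1, 2, -4.
For λ=1: eigenvector (1,-2,0).
For λ=2: eigenvector (-2,5,1).
For λ=-4: eigenvector (1,-2,1).
General solution: c_1e^(t)(1,-2,0) + c_2e^(2t)(-2,5,1) + c_3e^(-4t)(1,-2,1).

x(t) = c_1e^(t) - 2c_2e^(2t) + c_3e^(-4t), y(t) = -2c_1e^(t) + 5c_2e^(2t) - 2c_3e^(-4t), z(t) = c_2e^(2t) + c_3e^(-4t)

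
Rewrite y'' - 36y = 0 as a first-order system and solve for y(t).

y(t) = c_1e^(6t) + c_2e^(-6t)

Let x_1 = y, x_2 = y'. Then x_1' = x_2 and x_2' = 36x_1.
A = [[0,1],[36,0]]; det(A-λI) = λ^2 - 36.
Eigenvalues λ = 6, -6 with eigenvectors (1,6), (1,-6).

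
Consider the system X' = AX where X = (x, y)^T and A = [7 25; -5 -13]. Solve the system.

x(t) = c_1e^(-3t)sin(5t) - 2c_1e^(-3t)cos(5t) - 2c_2e^(-3t)sin(5t) - c_2e^(-3t)cos(5t), y(t) = c_1e^(-3t)cos(5t) + c_2e^(-3t)sin(5t)

Coefficient matrix A = [[7, 25], [-5, -13]].
Characteristic polynomial det(A - λI) = λ^2 + 6λ + 34 = 0.
Eigenvalues λ = -3 ± 5i (complex conjugate pair).
For λ=-3+5i: an eigenvector is (-2,1) - i(1,0) = (-2 - i, 1).
A real fundamental pair from Re and Im of e^((-3+5i)t)v: X_1 = e^(-3t)(cos(5t)·(-2,1) + sin(5t)·(1,0)), X_2 = e^(-3t)(sin(5t)·(-2,1) - cos(5t)·(1,0)).
General solution: c_1X_1 + c_2X_2.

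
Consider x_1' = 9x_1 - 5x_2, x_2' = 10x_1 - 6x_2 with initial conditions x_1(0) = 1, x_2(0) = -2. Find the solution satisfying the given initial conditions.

Coefficient matrix A = [[9, -5], [10, -6]].
Characteristic polynomial det(A - λI) = λ^2 - 3λ - 4 = 0.
Eigenvalues λ = 4, -1.
For λ=4: (A-λI) row 1 is [5, -5], so an eigenvector is (-1, -1).
For λ=-1: (A-λI) row 1 is [10, -5], so an eigenvector is (1, 2).
General solution: c_1e^(4t)(-1,-1) + c_2e^(-t)(1,2).
Applying x_1(0)=1, x_2(0)=-2 gives c_1=-4, c_2=-3.

x_1(t) = 4e^(4t) - 3e^(-t), x_2(t) = 4e^(4t) - 6e^(-t)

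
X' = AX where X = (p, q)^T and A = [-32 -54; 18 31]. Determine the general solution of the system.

p(t) = 2c_1e^(-5t) + 3c_2e^(4t), q(t) = -c_1e^(-5t) - 2c_2e^(4t)

Coefficient matrix A = [[-32, -54], [18, 31]].
Characteristic polynomial det(A - λI) = λ^2 + λ - 20 = 0.
Eigenvalues λ = -5, 4.
For λ=-5: (A-λI) row 1 is [-27, -54], so an eigenvector is (2, -1).
For λ=4: (A-λI) row 1 is [-36, -54], so an eigenvector is (3, -2).
General solution: c_1e^(-5t)(2,-1) + c_2e^(4t)(3,-2).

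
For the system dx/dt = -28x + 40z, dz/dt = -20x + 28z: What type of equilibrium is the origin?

center

A = [[-28,40],[-20,28]]; det(A-λI) = λ^2 + 16.
λ = 0 ± 4i: zero real part.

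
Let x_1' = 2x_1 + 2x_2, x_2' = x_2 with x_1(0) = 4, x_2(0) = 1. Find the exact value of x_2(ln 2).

2

A = [[2,2],[0,1]]; eigenvalues λ = 1, 2.
Eigenvectors: (2,-1) for λ=1, (-1,0) for λ=2.
From the initial condition, c_1 = -1, c_2 = -6.
x_2(ln 2) = (-1)(2^1)(-1) + (-6)(2^2)(0) = 2.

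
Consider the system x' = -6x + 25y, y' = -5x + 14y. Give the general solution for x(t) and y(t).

x(t) = 2K_1e^(4t)sin(5t) - K_1e^(4t)cos(5t) - K_2e^(4t)sin(5t) - 2K_2e^(4t)cos(5t), y(t) = K_1e^(4t)sin(5t) - K_2e^(4t)cos(5t)

Coefficient matrix A = [[-6, 25], [-5, 14]].
Characteristic polynomial det(A - λI) = λ^2 - 8λ + 41 = 0.
Eigenvalues λ = 4 ± 5i (complex conjugate pair).
For λ=4+5i: an eigenvector is (-1,0) - i(2,1) = (-1 - 2i, 0 - i).
A real fundamental pair from Re and Im of e^((4+5i)t)v: X_1 = e^(4t)(cos(5t)·(-1,0) + sin(5t)·(2,1)), X_2 = e^(4t)(sin(5t)·(-1,0) - cos(5t)·(2,1)).
General solution: K_1X_1 + K_2X_2.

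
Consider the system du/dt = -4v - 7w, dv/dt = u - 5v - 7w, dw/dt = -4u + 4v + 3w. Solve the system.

u(t) = c_1e^(-4t) + c_2e^(-t) - c_3e^(3t), v(t) = c_1e^(-4t) + 2c_2e^(-t) - c_3e^(3t), w(t) = -c_2e^(-t) + c_3e^(3t)

Coefficient matrix A = [[0, -4, -7], [1, -5, -7], [-4, 4, 3]].
det(A - λI) = 0 gives eigenvalues λ = -4, -1, 3.
For λ=-4: eigenvector (1,1,0).
For λ=-1: eigenvector (1,2,-1).
For λ=3: eigenvector (-1,-1,1).
General solution: c_1e^(-4t)(1,1,0) + c_2e^(-t)(1,2,-1) + c_3e^(3t)(-1,-1,1).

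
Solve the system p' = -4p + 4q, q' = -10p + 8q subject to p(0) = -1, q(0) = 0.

p(t) = 3e^(2t)sin(2t) - e^(2t)cos(2t), q(t) = 5e^(2t)sin(2t)

Coefficient matrix A = [[-4, 4], [-10, 8]].
Characteristic polynomial det(A - λI) = λ^2 - 4λ + 8 = 0.
Eigenvalues λ = 2 ± 2i (complex conjugate pair).
For λ=2+2i: an eigenvector is (1,2) - i(1,1) = (1 - i, 2 - i).
A real fundamental pair from Re and Im of e^((2+2i)t)v: X_1 = e^(2t)(cos(2t)·(1,2) + sin(2t)·(1,1)), X_2 = e^(2t)(sin(2t)·(1,2) - cos(2t)·(1,1)).
General solution: C_1X_1 + C_2X_2.
Applying p(0)=-1, q(0)=0 gives C_1=1, C_2=2.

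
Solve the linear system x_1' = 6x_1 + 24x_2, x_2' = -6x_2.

Coefficient matrix A = [[6, 24], [0, -6]].
Characteristic polynomial det(A - λI) = λ^2 - 36 = 0.
Eigenvalues λ = -6, 6.
For λ=-6: (A-λI) row 1 is [12, 24], so an eigenvector is (2, -1).
For λ=6: (A-λI) row 1 is [0, 24], so an eigenvector is (-1, 0).
General solution: C_1e^(-6t)(2,-1) + C_2e^(6t)(-1,0).

x_1(t) = 2C_1e^(-6t) - C_2e^(6t), x_2(t) = -C_1e^(-6t)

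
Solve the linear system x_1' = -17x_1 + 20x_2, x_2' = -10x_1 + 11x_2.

x_1(t) = K_1e^(-3t)sin(2t) - 3K_1e^(-3t)cos(2t) - 3K_2e^(-3t)sin(2t) - K_2e^(-3t)cos(2t), x_2(t) = K_1e^(-3t)sin(2t) - 2K_1e^(-3t)cos(2t) - 2K_2e^(-3t)sin(2t) - K_2e^(-3t)cos(2t)

Coefficient matrix A = [[-17, 20], [-10, 11]].
Characteristic polynomial det(A - λI) = λ^2 + 6λ + 13 = 0.
Eigenvalues λ = -3 ± 2i (complex conjugate pair).
For λ=-3+2i: an eigenvector is (-3,-2) - i(1,1) = (-3 - i, -2 - i).
A real fundamental pair from Re and Im of e^((-3+2i)t)v: X_1 = e^(-3t)(cos(2t)·(-3,-2) + sin(2t)·(1,1)), X_2 = e^(-3t)(sin(2t)·(-3,-2) - cos(2t)·(1,1)).
General solution: K_1X_1 + K_2X_2.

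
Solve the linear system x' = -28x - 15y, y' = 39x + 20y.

x(t) = -K_1e^(-4t)sin(3t) + 2K_1e^(-4t)cos(3t) + 2K_2e^(-4t)sin(3t) + K_2e^(-4t)cos(3t), y(t) = 2K_1e^(-4t)sin(3t) - 3K_1e^(-4t)cos(3t) - 3K_2e^(-4t)sin(3t) - 2K_2e^(-4t)cos(3t)

Coefficient matrix A = [[-28, -15], [39, 20]].
Characteristic polynomial det(A - λI) = λ^2 + 8λ + 25 = 0.
Eigenvalues λ = -4 ± 3i (complex conjugate pair).
For λ=-4+3i: an eigenvector is (2,-3) - i(-1,2) = (2 + i, -3 - 2i).
A real fundamental pair from Re and Im of e^((-4+3i)t)v: X_1 = e^(-4t)(cos(3t)·(2,-3) + sin(3t)·(-1,2)), X_2 = e^(-4t)(sin(3t)·(2,-3) - cos(3t)·(-1,2)).
General solution: K_1X_1 + K_2X_2.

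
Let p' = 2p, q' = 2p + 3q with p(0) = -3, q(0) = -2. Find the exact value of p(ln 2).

-12

A = [[2,0],[2,3]]; eigenvalues λ = 3, 2.
Eigenvectors: (0,1) for λ=3, (1,-2) for λ=2.
From the initial condition, c_1 = -8, c_2 = -3.
p(ln 2) = (-8)(2^3)(0) + (-3)(2^2)(1) = -12.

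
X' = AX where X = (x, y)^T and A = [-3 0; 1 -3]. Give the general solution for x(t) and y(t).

x(t) = -C_2e^(-3t), y(t) = -C_1e^(-3t) - C_2te^(-3t) + 3C_2e^(-3t)

Coefficient matrix A = [[-3, 0], [1, -3]].
Characteristic polynomial det(A - λI) = λ^2 + 6λ + 9 = 0.
Single eigenvalue λ = -3 with algebraic multiplicity 2.
Eigenvector v = (0,-1); generalized eigenvector w with (A-λI)w=v is (-1,3).
General solution: e^(-3t)[C_1·v + C_2·(t·v + w)].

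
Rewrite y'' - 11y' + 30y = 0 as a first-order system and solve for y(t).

y(t) = K_1e^(5t) + K_2e^(6t)

Let x_1 = y, x_2 = y'. Then x_1' = x_2 and x_2' = -30x_1 + 11x_2.
A = [[0,1],[-30,11]]; det(A-λI) = λ^2 - 11λ + 30.
Eigenvalues λ = 5, 6 with eigenvectors (1,5), (1,6).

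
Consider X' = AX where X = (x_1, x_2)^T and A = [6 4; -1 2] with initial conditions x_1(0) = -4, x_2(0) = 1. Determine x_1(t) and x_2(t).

x_1(t) = -4te^(4t) - 4e^(4t), x_2(t) = 2te^(4t) + e^(4t)

Coefficient matrix A = [[6, 4], [-1, 2]].
Characteristic polynomial det(A - λI) = λ^2 - 8λ + 16 = 0.
Single eigenvalue λ = 4 with algebraic multiplicity 2.
Eigenvector v = (-2,1); generalized eigenvector w with (A-λI)w=v is (3,-2).
General solution: e^(4t)[K_1·v + K_2·(t·v + w)].
Applying x_1(0)=-4, x_2(0)=1 gives K_1=5, K_2=2.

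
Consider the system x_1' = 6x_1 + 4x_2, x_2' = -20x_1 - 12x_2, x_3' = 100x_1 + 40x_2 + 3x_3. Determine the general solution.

x_1(t) = -2K_1e^(-4t) + K_2e^(-2t), x_2(t) = 5K_1e^(-4t) - 2K_2e^(-2t), x_3(t) = -4K_2e^(-2t) + K_3e^(3t)

Coefficient matrix A = [[6, 4, 0], [-20, -12, 0], [100, 40, 3]].
det(A - λI) = 0 gives eigenvalues λ = -4, -2, 3.
For λ=-4: eigenvector (-2,5,0).
For λ=-2: eigenvector (1,-2,-4).
For λ=3: eigenvector (0,0,1).
General solution: K_1e^(-4t)(-2,5,0) + K_2e^(-2t)(1,-2,-4) + K_3e^(3t)(0,0,1).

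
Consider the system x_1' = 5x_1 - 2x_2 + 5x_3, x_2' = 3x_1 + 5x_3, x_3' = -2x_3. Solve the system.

x_1(t) = c_1e^(3t) - c_2e^(-2t) + 2c_3e^(2t), x_2(t) = c_1e^(3t) - c_2e^(-2t) + 3c_3e^(2t), x_3(t) = c_2e^(-2t)

Coefficient matrix A = [[5, -2, 5], [3, 0, 5], [0, 0, -2]].
det(A - λI) = 0 gives eigenvalues λ = 3, -2, 2.
For λ=3: eigenvector (1,1,0).
For λ=-2: eigenvector (-1,-1,1).
For λ=2: eigenvector (2,3,0).
General solution: c_1e^(3t)(1,1,0) + c_2e^(-2t)(-1,-1,1) + c_3e^(2t)(2,3,0).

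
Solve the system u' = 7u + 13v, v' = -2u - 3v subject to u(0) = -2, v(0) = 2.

u(t) = 16e^(2t)sin(t) - 2e^(2t)cos(t), v(t) = -6e^(2t)sin(t) + 2e^(2t)cos(t)

Coefficient matrix A = [[7, 13], [-2, -3]].
Characteristic polynomial det(A - λI) = λ^2 - 4λ + 5 = 0.
Eigenvalues λ = 2 ± i (complex conjugate pair).
For λ=2+i: an eigenvector is (2,-1) - i(-3,1) = (2 + 3i, -1 - i).
A real fundamental pair from Re and Im of e^((2+i)t)v: X_1 = e^(2t)(cos(t)·(2,-1) + sin(t)·(-3,1)), X_2 = e^(2t)(sin(t)·(2,-1) - cos(t)·(-3,1)).
General solution: K_1X_1 + K_2X_2.
Applying u(0)=-2, v(0)=2 gives K_1=-4, K_2=2.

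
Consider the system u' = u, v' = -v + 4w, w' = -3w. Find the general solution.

Coefficient matrix A = [[1, 0, 0], [0, -1, 4], [0, 0, -3]].
det(A - λI) = 0 gives eigenvalues λ = -3, -1, 1.
For λ=-3: eigenvector (0,-2,1).
For λ=-1: eigenvector (0,1,0).
For λ=1: eigenvector (1,0,0).
General solution: C_1e^(-3t)(0,-2,1) + C_2e^(-t)(0,1,0) + C_3e^(t)(1,0,0).

u(t) = C_3e^(t), v(t) = -2C_1e^(-3t) + C_2e^(-t), w(t) = C_1e^(-3t)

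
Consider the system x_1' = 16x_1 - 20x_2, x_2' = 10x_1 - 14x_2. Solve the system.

Coefficient matrix A = [[16, -20], [10, -14]].
Characteristic polynomial det(A - λI) = λ^2 - 2λ - 24 = 0.
Eigenvalues λ = -4, 6.
For λ=-4: (A-λI) row 1 is [20, -20], so an eigenvector is (-1, -1).
For λ=6: (A-λI) row 1 is [10, -20], so an eigenvector is (2, 1).
General solution: c_1e^(-4t)(-1,-1) + c_2e^(6t)(2,1).

x_1(t) = -c_1e^(-4t) + 2c_2e^(6t), x_2(t) = -c_1e^(-4t) + c_2e^(6t)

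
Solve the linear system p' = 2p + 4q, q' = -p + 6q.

Coefficient matrix A = [[2, 4], [-1, 6]].
Characteristic polynomial det(A - λI) = λ^2 - 8λ + 16 = 0.
Single eigenvalue λ = 4 with algebraic multiplicity 2.
Eigenvector v = (2,1); generalized eigenvector w with (A-λI)w=v is (-1,0).
General solution: e^(4t)[K_1·v + K_2·(t·v + w)].

p(t) = 2K_1e^(4t) + 2K_2te^(4t) - K_2e^(4t), q(t) = K_1e^(4t) + K_2te^(4t)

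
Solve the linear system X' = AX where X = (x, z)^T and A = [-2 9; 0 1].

x(t) = -3C_1e^(t) - C_2e^(-2t), z(t) = -C_1e^(t)

Coefficient matrix A = [[-2, 9], [0, 1]].
Characteristic polynomial det(A - λI) = λ^2 + λ - 2 = 0.
Eigenvalues λ = 1, -2.
For λ=1: (A-λI) row 1 is [-3, 9], so an eigenvector is (-3, -1).
For λ=-2: (A-λI) row 1 is [0, 9], so an eigenvector is (-1, 0).
General solution: C_1e^(t)(-3,-1) + C_2e^(-2t)(-1,0).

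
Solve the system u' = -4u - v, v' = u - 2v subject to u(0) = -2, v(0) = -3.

Coefficient matrix A = [[-4, -1], [1, -2]].
Characteristic polynomial det(A - λI) = λ^2 + 6λ + 9 = 0.
Single eigenvalue λ = -3 with algebraic multiplicity 2.
Eigenvector v = (-1,1); generalized eigenvector w with (A-λI)w=v is (0,1).
General solution: e^(-3t)[c_1·v + c_2·(t·v + w)].
Applying u(0)=-2, v(0)=-3 gives c_1=2, c_2=-5.

u(t) = 5te^(-3t) - 2e^(-3t), v(t) = -5te^(-3t) - 3e^(-3t)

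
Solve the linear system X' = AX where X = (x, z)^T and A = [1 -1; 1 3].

x(t) = -K_1e^(2t) - K_2te^(2t) + 2K_2e^(2t), z(t) = K_1e^(2t) + K_2te^(2t) - K_2e^(2t)

Coefficient matrix A = [[1, -1], [1, 3]].
Characteristic polynomial det(A - λI) = λ^2 - 4λ + 4 = 0.
Single eigenvalue λ = 2 with algebraic multiplicity 2.
Eigenvector v = (-1,1); generalized eigenvector w with (A-λI)w=v is (2,-1).
General solution: e^(2t)[K_1·v + K_2·(t·v + w)].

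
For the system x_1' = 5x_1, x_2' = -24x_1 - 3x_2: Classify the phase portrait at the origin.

saddle

A = [[5,0],[-24,-3]]; det(A-λI) = λ^2 - 2λ - 15.
λ = 5, -3: opposite signs.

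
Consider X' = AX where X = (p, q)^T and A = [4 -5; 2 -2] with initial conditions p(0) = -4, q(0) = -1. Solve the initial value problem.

p(t) = -7e^(t)sin(t) - 4e^(t)cos(t), q(t) = -5e^(t)sin(t) - e^(t)cos(t)

Coefficient matrix A = [[4, -5], [2, -2]].
Characteristic polynomial det(A - λI) = λ^2 - 2λ + 2 = 0.
Eigenvalues λ = 1 ± i (complex conjugate pair).
For λ=1+i: an eigenvector is (2,1) - i(1,1) = (2 - i, 1 - i).
A real fundamental pair from Re and Im of e^((1+i)t)v: X_1 = e^(t)(cos(t)·(2,1) + sin(t)·(1,1)), X_2 = e^(t)(sin(t)·(2,1) - cos(t)·(1,1)).
General solution: K_1X_1 + K_2X_2.
Applying p(0)=-4, q(0)=-1 gives K_1=-3, K_2=-2.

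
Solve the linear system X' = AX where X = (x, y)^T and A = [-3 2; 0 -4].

x(t) = 2K_1e^(-4t) - K_2e^(-3t), y(t) = -K_1e^(-4t)

Coefficient matrix A = [[-3, 2], [0, -4]].
Characteristic polynomial det(A - λI) = λ^2 + 7λ + 12 = 0.
Eigenvalues λ = -4, -3.
For λ=-4: (A-λI) row 1 is [1, 2], so an eigenvector is (2, -1).
For λ=-3: (A-λI) row 1 is [0, 2], so an eigenvector is (-1, 0).
General solution: K_1e^(-4t)(2,-1) + K_2e^(-3t)(-1,0).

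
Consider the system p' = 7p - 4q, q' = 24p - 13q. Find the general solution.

p(t) = -c_1e^(-5t) + c_2e^(-t), q(t) = -3c_1e^(-5t) + 2c_2e^(-t)

Coefficient matrix A = [[7, -4], [24, -13]].
Characteristic polynomial det(A - λI) = λ^2 + 6λ + 5 = 0.
Eigenvalues λ = -5, -1.
For λ=-5: (A-λI) row 1 is [12, -4], so an eigenvector is (-1, -3).
For λ=-1: (A-λI) row 1 is [8, -4], so an eigenvector is (1, 2).
General solution: c_1e^(-5t)(-1,-3) + c_2e^(-t)(1,2).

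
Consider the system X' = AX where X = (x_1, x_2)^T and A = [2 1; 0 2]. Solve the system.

x_1(t) = -K_1e^(2t) - K_2te^(2t) - 2K_2e^(2t), x_2(t) = -K_2e^(2t)

Coefficient matrix A = [[2, 1], [0, 2]].
Characteristic polynomial det(A - λI) = λ^2 - 4λ + 4 = 0.
Single eigenvalue λ = 2 with algebraic multiplicity 2.
Eigenvector v = (-1,0); generalized eigenvector w with (A-λI)w=v is (-2,-1).
General solution: e^(2t)[K_1·v + K_2·(t·v + w)].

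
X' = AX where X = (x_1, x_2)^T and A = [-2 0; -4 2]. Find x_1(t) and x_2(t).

x_1(t) = K_1e^(-2t), x_2(t) = K_1e^(-2t) - K_2e^(2t)

Coefficient matrix A = [[-2, 0], [-4, 2]].
Characteristic polynomial det(A - λI) = λ^2 - 4 = 0.
Eigenvalues λ = -2, 2.
For λ=-2: (A-λI) row 2 is [-4, 4], so an eigenvector is (1, 1).
For λ=2: (A-λI) row 1 is [-4, 0], so an eigenvector is (0, -1).
General solution: K_1e^(-2t)(1,1) + K_2e^(2t)(0,-1).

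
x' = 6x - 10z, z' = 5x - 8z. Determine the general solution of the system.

x(t) = -3C_1e^(-t)sin(t) + C_1e^(-t)cos(t) + C_2e^(-t)sin(t) + 3C_2e^(-t)cos(t), z(t) = -2C_1e^(-t)sin(t) + C_1e^(-t)cos(t) + C_2e^(-t)sin(t) + 2C_2e^(-t)cos(t)

Coefficient matrix A = [[6, -10], [5, -8]].
Characteristic polynomial det(A - λI) = λ^2 + 2λ + 2 = 0.
Eigenvalues λ = -1 ± i (complex conjugate pair).
For λ=-1+i: an eigenvector is (1,1) - i(-3,-2) = (1 + 3i, 1 + 2i).
A real fundamental pair from Re and Im of e^((-1+i)t)v: X_1 = e^(-t)(cos(t)·(1,1) + sin(t)·(-3,-2)), X_2 = e^(-t)(sin(t)·(1,1) - cos(t)·(-3,-2)).
General solution: C_1X_1 + C_2X_2.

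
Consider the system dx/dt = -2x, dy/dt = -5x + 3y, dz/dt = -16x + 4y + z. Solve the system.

Coefficient matrix A = [[-2, 0, 0], [-5, 3, 0], [-16, 4, 1]].
det(A - λI) = 0 gives eigenvalues λ = 3, -2, 1.
For λ=3: eigenvector (0,1,2).
For λ=-2: eigenvector (1,1,4).
For λ=1: eigenvector (0,0,1).
General solution: C_1e^(3t)(0,1,2) + C_2e^(-2t)(1,1,4) + C_3e^(t)(0,0,1).

x(t) = C_2e^(-2t), y(t) = C_1e^(3t) + C_2e^(-2t), z(t) = 2C_1e^(3t) + 4C_2e^(-2t) + C_3e^(t)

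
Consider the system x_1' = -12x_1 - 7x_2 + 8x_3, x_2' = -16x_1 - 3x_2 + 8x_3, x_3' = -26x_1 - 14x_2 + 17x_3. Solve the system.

x_1(t) = 2C_1e^(t) - C_2e^(4t) + C_3e^(-3t), x_2(t) = 2C_1e^(t) + C_3e^(-3t), x_3(t) = 5C_1e^(t) - 2C_2e^(4t) + 2C_3e^(-3t)

Coefficient matrix A = [[-12, -7, 8], [-16, -3, 8], [-26, -14, 17]].
det(A - λI) = 0 gives eigenvalues λ = 1, 4, -3.
For λ=1: eigenvector (2,2,5).
For λ=4: eigenvector (-1,0,-2).
For λ=-3: eigenvector (1,1,2).
General solution: C_1e^(t)(2,2,5) + C_2e^(4t)(-1,0,-2) + C_3e^(-3t)(1,1,2).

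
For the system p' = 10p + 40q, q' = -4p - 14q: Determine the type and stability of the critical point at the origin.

A = [[10,40],[-4,-14]]; det(A-λI) = λ^2 + 4λ + 20.
λ = -2 ± 4i: negative real part.

stable spiral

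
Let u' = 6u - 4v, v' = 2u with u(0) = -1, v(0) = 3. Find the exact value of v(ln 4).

A = [[6,-4],[2,0]]; eigenvalues λ = 2, 4.
Eigenvectors: (-1,-1) for λ=2, (2,1) for λ=4.
From the initial condition, c_1 = -7, c_2 = -4.
v(ln 4) = (-7)(4^2)(-1) + (-4)(4^4)(1) = -912.

-912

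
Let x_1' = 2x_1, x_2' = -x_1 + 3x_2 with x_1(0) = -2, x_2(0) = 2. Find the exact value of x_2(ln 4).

A = [[2,0],[-1,3]]; eigenvalues λ = 2, 3.
Eigenvectors: (1,1) for λ=2, (0,-1) for λ=3.
From the initial condition, c_1 = -2, c_2 = -4.
x_2(ln 4) = (-2)(4^2)(1) + (-4)(4^3)(-1) = 224.

224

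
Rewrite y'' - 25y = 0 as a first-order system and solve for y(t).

y(t) = C_1e^(-5t) + C_2e^(5t)

Let x_1 = y, x_2 = y'. Then x_1' = x_2 and x_2' = 25x_1.
A = [[0,1],[25,0]]; det(A-λI) = λ^2 - 25.
Eigenvalues λ = -5, 5 with eigenvectors (1,-5), (1,5).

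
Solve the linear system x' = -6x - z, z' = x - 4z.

Coefficient matrix A = [[-6, -1], [1, -4]].
Characteristic polynomial det(A - λI) = λ^2 + 10λ + 25 = 0.
Single eigenvalue λ = -5 with algebraic multiplicity 2.
Eigenvector v = (1,-1); generalized eigenvector w with (A-λI)w=v is (-1,0).
General solution: e^(-5t)[K_1·v + K_2·(t·v + w)].

x(t) = K_1e^(-5t) + K_2te^(-5t) - K_2e^(-5t), z(t) = -K_1e^(-5t) - K_2te^(-5t)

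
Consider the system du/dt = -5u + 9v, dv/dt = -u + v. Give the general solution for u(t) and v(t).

Coefficient matrix A = [[-5, 9], [-1, 1]].
Characteristic polynomial det(A - λI) = λ^2 + 4λ + 4 = 0.
Single eigenvalue λ = -2 with algebraic multiplicity 2.
Eigenvector v = (3,1); generalized eigenvector w with (A-λI)w=v is (-1,0).
General solution: e^(-2t)[c_1·v + c_2·(t·v + w)].

u(t) = 3c_1e^(-2t) + 3c_2te^(-2t) - c_2e^(-2t), v(t) = c_1e^(-2t) + c_2te^(-2t)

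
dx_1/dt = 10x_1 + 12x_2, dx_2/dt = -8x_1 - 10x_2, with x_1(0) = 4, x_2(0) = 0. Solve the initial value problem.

Coefficient matrix A = [[10, 12], [-8, -10]].
Characteristic polynomial det(A - λI) = λ^2 - 4 = 0.
Eigenvalues λ = -2, 2.
For λ=-2: (A-λI) row 1 is [12, 12], so an eigenvector is (1, -1).
For λ=2: (A-λI) row 1 is [8, 12], so an eigenvector is (3, -2).
General solution: c_1e^(-2t)(1,-1) + c_2e^(2t)(3,-2).
Applying x_1(0)=4, x_2(0)=0 gives c_1=-8, c_2=4.

x_1(t) = 12e^(2t) - 8e^(-2t), x_2(t) = -8e^(2t) + 8e^(-2t)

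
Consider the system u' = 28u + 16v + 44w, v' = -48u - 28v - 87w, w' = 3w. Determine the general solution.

u(t) = C_1e^(-4t) + 2C_2e^(4t) + 4C_3e^(3t), v(t) = -2C_1e^(-4t) - 3C_2e^(4t) - 9C_3e^(3t), w(t) = C_3e^(3t)

Coefficient matrix A = [[28, 16, 44], [-48, -28, -87], [0, 0, 3]].
det(A - λI) = 0 gives eigenvalues λ = -4, 4, 3.
For λ=-4: eigenvector (1,-2,0).
For λ=4: eigenvector (2,-3,0).
For λ=3: eigenvector (4,-9,1).
General solution: C_1e^(-4t)(1,-2,0) + C_2e^(4t)(2,-3,0) + C_3e^(3t)(4,-9,1).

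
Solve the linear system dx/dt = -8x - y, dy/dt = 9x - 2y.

x(t) = C_1e^(-5t) + C_2te^(-5t), y(t) = -3C_1e^(-5t) - 3C_2te^(-5t) - C_2e^(-5t)

Coefficient matrix A = [[-8, -1], [9, -2]].
Characteristic polynomial det(A - λI) = λ^2 + 10λ + 25 = 0.
Single eigenvalue λ = -5 with algebraic multiplicity 2.
Eigenvector v = (1,-3); generalized eigenvector w with (A-λI)w=v is (0,-1).
General solution: e^(-5t)[C_1·v + C_2·(t·v + w)].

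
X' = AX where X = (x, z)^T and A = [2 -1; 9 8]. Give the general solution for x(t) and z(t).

x(t) = K_1e^(5t) + K_2te^(5t), z(t) = -3K_1e^(5t) - 3K_2te^(5t) - K_2e^(5t)

Coefficient matrix A = [[2, -1], [9, 8]].
Characteristic polynomial det(A - λI) = λ^2 - 10λ + 25 = 0.
Single eigenvalue λ = 5 with algebraic multiplicity 2.
Eigenvector v = (1,-3); generalized eigenvector w with (A-λI)w=v is (0,-1).
General solution: e^(5t)[K_1·v + K_2·(t·v + w)].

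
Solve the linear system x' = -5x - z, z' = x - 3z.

x(t) = -K_1e^(-4t) - K_2te^(-4t) + 3K_2e^(-4t), z(t) = K_1e^(-4t) + K_2te^(-4t) - 2K_2e^(-4t)

Coefficient matrix A = [[-5, -1], [1, -3]].
Characteristic polynomial det(A - λI) = λ^2 + 8λ + 16 = 0.
Single eigenvalue λ = -4 with algebraic multiplicity 2.
Eigenvector v = (-1,1); generalized eigenvector w with (A-λI)w=v is (3,-2).
General solution: e^(-4t)[K_1·v + K_2·(t·v + w)].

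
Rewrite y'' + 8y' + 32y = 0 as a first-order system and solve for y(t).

y(t) = c_1e^(-4t)cos(4t) + c_2e^(-4t)sin(4t)

Let x_1 = y, x_2 = y'. Then x_1' = x_2 and x_2' = -32x_1 - 8x_2.
A = [[0,1],[-32,-8]]; det(A-λI) = λ^2 + 8λ + 32.
Eigenvalues λ = -4 ± 4i.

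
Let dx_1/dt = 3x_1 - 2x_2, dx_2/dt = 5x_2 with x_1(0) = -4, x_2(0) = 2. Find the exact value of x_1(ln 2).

-80

A = [[3,-2],[0,5]]; eigenvalues λ = 3, 5.
Eigenvectors: (-1,0) for λ=3, (-1,1) for λ=5.
From the initial condition, c_1 = 2, c_2 = 2.
x_1(ln 2) = (2)(2^3)(-1) + (2)(2^5)(-1) = -80.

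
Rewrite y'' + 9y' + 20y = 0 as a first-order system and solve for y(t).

y(t) = C_1e^(-5t) + C_2e^(-4t)

Let x_1 = y, x_2 = y'. Then x_1' = x_2 and x_2' = -20x_1 - 9x_2.
A = [[0,1],[-20,-9]]; det(A-λI) = λ^2 + 9λ + 20.
Eigenvalues λ = -5, -4 with eigenvectors (1,-5), (1,-4).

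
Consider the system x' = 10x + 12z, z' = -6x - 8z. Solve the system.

Coefficient matrix A = [[10, 12], [-6, -8]].
Characteristic polynomial det(A - λI) = λ^2 - 2λ - 8 = 0.
Eigenvalues λ = -2, 4.
For λ=-2: (A-λI) row 1 is [12, 12], so an eigenvector is (-1, 1).
For λ=4: (A-λI) row 1 is [6, 12], so an eigenvector is (2, -1).
General solution: K_1e^(-2t)(-1,1) + K_2e^(4t)(2,-1).

x(t) = -K_1e^(-2t) + 2K_2e^(4t), z(t) = K_1e^(-2t) - K_2e^(4t)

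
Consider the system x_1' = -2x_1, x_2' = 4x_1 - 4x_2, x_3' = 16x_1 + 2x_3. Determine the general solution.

Coefficient matrix A = [[-2, 0, 0], [4, -4, 0], [16, 0, 2]].
det(A - λI) = 0 gives eigenvalues λ = 2, -4, -2.
For λ=2: eigenvector (0,0,1).
For λ=-4: eigenvector (0,1,0).
For λ=-2: eigenvector (-1,-2,4).
General solution: K_1e^(2t)(0,0,1) + K_2e^(-4t)(0,1,0) + K_3e^(-2t)(-1,-2,4).

x_1(t) = -K_3e^(-2t), x_2(t) = K_2e^(-4t) - 2K_3e^(-2t), x_3(t) = K_1e^(2t) + 4K_3e^(-2t)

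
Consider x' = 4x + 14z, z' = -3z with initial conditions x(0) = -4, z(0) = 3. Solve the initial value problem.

Coefficient matrix A = [[4, 14], [0, -3]].
Characteristic polynomial det(A - λI) = λ^2 - λ - 12 = 0.
Eigenvalues λ = 4, -3.
For λ=4: (A-λI) row 1 is [0, 14], so an eigenvector is (-1, 0).
For λ=-3: (A-λI) row 1 is [7, 14], so an eigenvector is (2, -1).
General solution: C_1e^(4t)(-1,0) + C_2e^(-3t)(2,-1).
Applying x(0)=-4, z(0)=3 gives C_1=-2, C_2=-3.

x(t) = 2e^(4t) - 6e^(-3t), z(t) = 3e^(-3t)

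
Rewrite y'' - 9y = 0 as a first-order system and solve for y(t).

Let x_1 = y, x_2 = y'. Then x_1' = x_2 and x_2' = 9x_1.
A = [[0,1],[9,0]]; det(A-λI) = λ^2 - 9.
Eigenvalues λ = -3, 3 with eigenvectors (1,-3), (1,3).

y(t) = K_1e^(-3t) + K_2e^(3t)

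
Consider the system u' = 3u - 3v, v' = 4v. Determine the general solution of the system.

Coefficient matrix A = [[3, -3], [0, 4]].
Characteristic polynomial det(A - λI) = λ^2 - 7λ + 12 = 0.
Eigenvalues λ = 4, 3.
For λ=4: (A-λI) row 1 is [-1, -3], so an eigenvector is (3, -1).
For λ=3: (A-λI) row 1 is [0, -3], so an eigenvector is (-1, 0).
General solution: K_1e^(4t)(3,-1) + K_2e^(3t)(-1,0).

u(t) = 3K_1e^(4t) - K_2e^(3t), v(t) = -K_1e^(4t)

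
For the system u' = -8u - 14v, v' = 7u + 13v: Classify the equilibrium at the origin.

saddle

A = [[-8,-14],[7,13]]; det(A-λI) = λ^2 - 5λ - 6.
λ = -1, 6: opposite signs.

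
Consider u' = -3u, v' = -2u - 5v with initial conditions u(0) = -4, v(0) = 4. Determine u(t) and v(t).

u(t) = -4e^(-3t), v(t) = 4e^(-3t)

Coefficient matrix A = [[-3, 0], [-2, -5]].
Characteristic polynomial det(A - λI) = λ^2 + 8λ + 15 = 0.
Eigenvalues λ = -5, -3.
For λ=-5: (A-λI) row 1 is [2, 0], so an eigenvector is (0, -1).
For λ=-3: (A-λI) row 2 is [-2, -2], so an eigenvector is (1, -1).
General solution: K_1e^(-5t)(0,-1) + K_2e^(-3t)(1,-1).
Applying u(0)=-4, v(0)=4 gives K_1=0, K_2=-4.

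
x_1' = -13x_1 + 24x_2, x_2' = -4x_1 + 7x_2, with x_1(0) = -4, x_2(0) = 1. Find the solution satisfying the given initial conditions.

x_1(t) = 14e^(-t) - 18e^(-5t), x_2(t) = 7e^(-t) - 6e^(-5t)

Coefficient matrix A = [[-13, 24], [-4, 7]].
Characteristic polynomial det(A - λI) = λ^2 + 6λ + 5 = 0.
Eigenvalues λ = -5, -1.
For λ=-5: (A-λI) row 1 is [-8, 24], so an eigenvector is (-3, -1).
For λ=-1: (A-λI) row 1 is [-12, 24], so an eigenvector is (2, 1).
General solution: C_1e^(-5t)(-3,-1) + C_2e^(-t)(2,1).
Applying x_1(0)=-4, x_2(0)=1 gives C_1=6, C_2=7.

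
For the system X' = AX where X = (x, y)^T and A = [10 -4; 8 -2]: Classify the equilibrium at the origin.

A = [[10,-4],[8,-2]]; det(A-λI) = λ^2 - 8λ + 12.
λ = 2, 6: both positive.

unstable node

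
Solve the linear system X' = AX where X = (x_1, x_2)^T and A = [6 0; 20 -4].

x_1(t) = K_1e^(6t), x_2(t) = 2K_1e^(6t) - K_2e^(-4t)

Coefficient matrix A = [[6, 0], [20, -4]].
Characteristic polynomial det(A - λI) = λ^2 - 2λ - 24 = 0.
Eigenvalues λ = 6, -4.
For λ=6: (A-λI) row 2 is [20, -10], so an eigenvector is (1, 2).
For λ=-4: (A-λI) row 1 is [10, 0], so an eigenvector is (0, -1).
General solution: K_1e^(6t)(1,2) + K_2e^(-4t)(0,-1).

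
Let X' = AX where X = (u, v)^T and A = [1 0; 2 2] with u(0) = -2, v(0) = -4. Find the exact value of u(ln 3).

A = [[1,0],[2,2]]; eigenvalues λ = 2, 1.
Eigenvectors: (0,-1) for λ=2, (-1,2) for λ=1.
From the initial condition, c_1 = 8, c_2 = 2.
u(ln 3) = (8)(3^2)(0) + (2)(3^1)(-1) = -6.

-6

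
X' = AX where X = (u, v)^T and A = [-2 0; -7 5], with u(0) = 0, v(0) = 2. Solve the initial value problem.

Coefficient matrix A = [[-2, 0], [-7, 5]].
Characteristic polynomial det(A - λI) = λ^2 - 3λ - 10 = 0.
Eigenvalues λ = 5, -2.
For λ=5: (A-λI) row 1 is [-7, 0], so an eigenvector is (0, 1).
For λ=-2: (A-λI) row 2 is [-7, 7], so an eigenvector is (-1, -1).
General solution: C_1e^(5t)(0,1) + C_2e^(-2t)(-1,-1).
Applying u(0)=0, v(0)=2 gives C_1=2, C_2=0.

u(t) = 0, v(t) = 2e^(5t)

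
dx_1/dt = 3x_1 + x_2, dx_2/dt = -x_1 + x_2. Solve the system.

Coefficient matrix A = [[3, 1], [-1, 1]].
Characteristic polynomial det(A - λI) = λ^2 - 4λ + 4 = 0.
Single eigenvalue λ = 2 with algebraic multiplicity 2.
Eigenvector v = (1,-1); generalized eigenvector w with (A-λI)w=v is (-1,2).
General solution: e^(2t)[c_1·v + c_2·(t·v + w)].

x_1(t) = c_1e^(2t) + c_2te^(2t) - c_2e^(2t), x_2(t) = -c_1e^(2t) - c_2te^(2t) + 2c_2e^(2t)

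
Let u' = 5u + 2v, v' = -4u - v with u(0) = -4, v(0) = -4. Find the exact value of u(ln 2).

-80

A = [[5,2],[-4,-1]]; eigenvalues λ = 1, 3.
Eigenvectors: (1,-2) for λ=1, (1,-1) for λ=3.
From the initial condition, c_1 = 8, c_2 = -12.
u(ln 2) = (8)(2^1)(1) + (-12)(2^3)(1) = -80.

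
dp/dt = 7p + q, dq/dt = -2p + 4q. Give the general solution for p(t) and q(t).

p(t) = -C_1e^(5t) - C_2e^(6t), q(t) = 2C_1e^(5t) + C_2e^(6t)

Coefficient matrix A = [[7, 1], [-2, 4]].
Characteristic polynomial det(A - λI) = λ^2 - 11λ + 30 = 0.
Eigenvalues λ = 5, 6.
For λ=5: (A-λI) row 1 is [2, 1], so an eigenvector is (-1, 2).
For λ=6: (A-λI) row 1 is [1, 1], so an eigenvector is (-1, 1).
General solution: C_1e^(5t)(-1,2) + C_2e^(6t)(-1,1).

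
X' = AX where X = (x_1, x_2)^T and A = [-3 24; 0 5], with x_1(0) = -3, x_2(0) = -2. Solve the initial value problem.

x_1(t) = -6e^(5t) + 3e^(-3t), x_2(t) = -2e^(5t)

Coefficient matrix A = [[-3, 24], [0, 5]].
Characteristic polynomial det(A - λI) = λ^2 - 2λ - 15 = 0.
Eigenvalues λ = 5, -3.
For λ=5: (A-λI) row 1 is [-8, 24], so an eigenvector is (3, 1).
For λ=-3: (A-λI) row 1 is [0, 24], so an eigenvector is (1, 0).
General solution: c_1e^(5t)(3,1) + c_2e^(-3t)(1,0).
Applying x_1(0)=-3, x_2(0)=-2 gives c_1=-2, c_2=3.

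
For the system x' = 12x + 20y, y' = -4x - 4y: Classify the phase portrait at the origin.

unstable spiral

A = [[12,20],[-4,-4]]; det(A-λI) = λ^2 - 8λ + 32.
λ = 4 ± 4i: positive real part.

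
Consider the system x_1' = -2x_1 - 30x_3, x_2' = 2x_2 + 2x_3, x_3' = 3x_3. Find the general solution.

Coefficient matrix A = [[-2, 0, -30], [0, 2, 2], [0, 0, 3]].
det(A - λI) = 0 gives eigenvalues λ = -2, 3, 2.
For λ=-2: eigenvector (1,0,0).
For λ=3: eigenvector (-6,2,1).
For λ=2: eigenvector (0,1,0).
General solution: c_1e^(-2t)(1,0,0) + c_2e^(3t)(-6,2,1) + c_3e^(2t)(0,1,0).

x_1(t) = c_1e^(-2t) - 6c_2e^(3t), x_2(t) = 2c_2e^(3t) + c_3e^(2t), x_3(t) = c_2e^(3t)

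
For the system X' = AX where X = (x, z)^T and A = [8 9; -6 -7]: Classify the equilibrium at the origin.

saddle

A = [[8,9],[-6,-7]]; det(A-λI) = λ^2 - λ - 2.
λ = 2, -1: opposite signs.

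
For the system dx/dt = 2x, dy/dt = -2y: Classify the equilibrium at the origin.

A = [[2,0],[0,-2]]; det(A-λI) = λ^2 - 4.
λ = -2, 2: opposite signs.

saddle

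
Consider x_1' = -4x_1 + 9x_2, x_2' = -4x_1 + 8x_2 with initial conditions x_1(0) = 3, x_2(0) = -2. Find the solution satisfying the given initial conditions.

x_1(t) = -36te^(2t) + 3e^(2t), x_2(t) = -24te^(2t) - 2e^(2t)

Coefficient matrix A = [[-4, 9], [-4, 8]].
Characteristic polynomial det(A - λI) = λ^2 - 4λ + 4 = 0.
Single eigenvalue λ = 2 with algebraic multiplicity 2.
Eigenvector v = (3,2); generalized eigenvector w with (A-λI)w=v is (-2,-1).
General solution: e^(2t)[K_1·v + K_2·(t·v + w)].
Applying x_1(0)=3, x_2(0)=-2 gives K_1=-7, K_2=-12.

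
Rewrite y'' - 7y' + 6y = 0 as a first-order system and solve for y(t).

Let x_1 = y, x_2 = y'. Then x_1' = x_2 and x_2' = -6x_1 + 7x_2.
A = [[0,1],[-6,7]]; det(A-λI) = λ^2 - 7λ + 6.
Eigenvalues λ = 1, 6 with eigenvectors (1,1), (1,6).

y(t) = C_1e^(t) + C_2e^(6t)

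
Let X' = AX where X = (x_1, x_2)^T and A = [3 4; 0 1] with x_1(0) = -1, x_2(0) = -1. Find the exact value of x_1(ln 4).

A = [[3,4],[0,1]]; eigenvalues λ = 3, 1.
Eigenvectors: (-1,0) for λ=3, (2,-1) for λ=1.
From the initial condition, c_1 = 3, c_2 = 1.
x_1(ln 4) = (3)(4^3)(-1) + (1)(4^1)(2) = -184.

-184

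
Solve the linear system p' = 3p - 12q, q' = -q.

Coefficient matrix A = [[3, -12], [0, -1]].
Characteristic polynomial det(A - λI) = λ^2 - 2λ - 3 = 0.
Eigenvalues λ = 3, -1.
For λ=3: (A-λI) row 1 is [0, -12], so an eigenvector is (-1, 0).
For λ=-1: (A-λI) row 1 is [4, -12], so an eigenvector is (3, 1).
General solution: C_1e^(3t)(-1,0) + C_2e^(-t)(3,1).

p(t) = -C_1e^(3t) + 3C_2e^(-t), q(t) = C_2e^(-t)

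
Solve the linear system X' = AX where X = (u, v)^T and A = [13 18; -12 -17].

Coefficient matrix A = [[13, 18], [-12, -17]].
Characteristic polynomial det(A - λI) = λ^2 + 4λ - 5 = 0.
Eigenvalues λ = 1, -5.
For λ=1: (A-λI) row 1 is [12, 18], so an eigenvector is (-3, 2).
For λ=-5: (A-λI) row 1 is [18, 18], so an eigenvector is (-1, 1).
General solution: C_1e^(t)(-3,2) + C_2e^(-5t)(-1,1).

u(t) = -3C_1e^(t) - C_2e^(-5t), v(t) = 2C_1e^(t) + C_2e^(-5t)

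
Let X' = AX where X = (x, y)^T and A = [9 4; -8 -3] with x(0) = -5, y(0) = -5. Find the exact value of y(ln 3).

3585

A = [[9,4],[-8,-3]]; eigenvalues λ = 5, 1.
Eigenvectors: (1,-1) for λ=5, (-1,2) for λ=1.
From the initial condition, c_1 = -15, c_2 = -10.
y(ln 3) = (-15)(3^5)(-1) + (-10)(3^1)(2) = 3585.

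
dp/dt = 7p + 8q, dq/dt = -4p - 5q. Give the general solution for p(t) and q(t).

p(t) = 2c_1e^(3t) - c_2e^(-t), q(t) = -c_1e^(3t) + c_2e^(-t)

Coefficient matrix A = [[7, 8], [-4, -5]].
Characteristic polynomial det(A - λI) = λ^2 - 2λ - 3 = 0.
Eigenvalues λ = 3, -1.
For λ=3: (A-λI) row 1 is [4, 8], so an eigenvector is (2, -1).
For λ=-1: (A-λI) row 1 is [8, 8], so an eigenvector is (-1, 1).
General solution: c_1e^(3t)(2,-1) + c_2e^(-t)(-1,1).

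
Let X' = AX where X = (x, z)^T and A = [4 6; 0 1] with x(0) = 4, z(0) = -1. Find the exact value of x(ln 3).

A = [[4,6],[0,1]]; eigenvalues λ = 1, 4.
Eigenvectors: (-2,1) for λ=1, (1,0) for λ=4.
From the initial condition, c_1 = -1, c_2 = 2.
x(ln 3) = (-1)(3^1)(-2) + (2)(3^4)(1) = 168.

168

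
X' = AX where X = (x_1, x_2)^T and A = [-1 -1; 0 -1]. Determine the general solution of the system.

Coefficient matrix A = [[-1, -1], [0, -1]].
Characteristic polynomial det(A - λI) = λ^2 + 2λ + 1 = 0.
Single eigenvalue λ = -1 with algebraic multiplicity 2.
Eigenvector v = (-1,0); generalized eigenvector w with (A-λI)w=v is (-3,1).
General solution: e^(-t)[K_1·v + K_2·(t·v + w)].

x_1(t) = -K_1e^(-t) - K_2te^(-t) - 3K_2e^(-t), x_2(t) = K_2e^(-t)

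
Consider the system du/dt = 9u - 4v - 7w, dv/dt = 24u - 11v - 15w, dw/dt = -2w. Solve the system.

Coefficient matrix A = [[9, -4, -7], [24, -11, -15], [0, 0, -2]].
det(A - λI) = 0 gives eigenvalues λ = -3, 1, -2.
For λ=-3: eigenvector (1,3,0).
For λ=1: eigenvector (1,2,0).
For λ=-2: eigenvector (1,1,1).
General solution: C_1e^(-3t)(1,3,0) + C_2e^(t)(1,2,0) + C_3e^(-2t)(1,1,1).

u(t) = C_1e^(-3t) + C_2e^(t) + C_3e^(-2t), v(t) = 3C_1e^(-3t) + 2C_2e^(t) + C_3e^(-2t), w(t) = C_3e^(-2t)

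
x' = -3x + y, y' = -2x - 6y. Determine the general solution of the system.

x(t) = K_1e^(-4t) - K_2e^(-5t), y(t) = -K_1e^(-4t) + 2K_2e^(-5t)

Coefficient matrix A = [[-3, 1], [-2, -6]].
Characteristic polynomial det(A - λI) = λ^2 + 9λ + 20 = 0.
Eigenvalues λ = -4, -5.
For λ=-4: (A-λI) row 1 is [1, 1], so an eigenvector is (1, -1).
For λ=-5: (A-λI) row 1 is [2, 1], so an eigenvector is (-1, 2).
General solution: K_1e^(-4t)(1,-1) + K_2e^(-5t)(-1,2).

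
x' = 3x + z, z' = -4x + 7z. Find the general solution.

x(t) = -c_1e^(5t) - c_2te^(5t) + 2c_2e^(5t), z(t) = -2c_1e^(5t) - 2c_2te^(5t) + 3c_2e^(5t)

Coefficient matrix A = [[3, 1], [-4, 7]].
Characteristic polynomial det(A - λI) = λ^2 - 10λ + 25 = 0.
Single eigenvalue λ = 5 with algebraic multiplicity 2.
Eigenvector v = (-1,-2); generalized eigenvector w with (A-λI)w=v is (2,3).
General solution: e^(5t)[c_1·v + c_2·(t·v + w)].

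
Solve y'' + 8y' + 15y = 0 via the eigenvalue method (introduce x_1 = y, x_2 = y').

y(t) = c_1e^(-5t) + c_2e^(-3t)

Let x_1 = y, x_2 = y'. Then x_1' = x_2 and x_2' = -15x_1 - 8x_2.
A = [[0,1],[-15,-8]]; det(A-λI) = λ^2 + 8λ + 15.
Eigenvalues λ = -5, -3 with eigenvectors (1,-5), (1,-3).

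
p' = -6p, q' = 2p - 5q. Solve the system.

Coefficient matrix A = [[-6, 0], [2, -5]].
Characteristic polynomial det(A - λI) = λ^2 + 11λ + 30 = 0.
Eigenvalues λ = -5, -6.
For λ=-5: (A-λI) row 1 is [-1, 0], so an eigenvector is (0, -1).
For λ=-6: (A-λI) row 2 is [2, 1], so an eigenvector is (-1, 2).
General solution: c_1e^(-5t)(0,-1) + c_2e^(-6t)(-1,2).

p(t) = -c_2e^(-6t), q(t) = -c_1e^(-5t) + 2c_2e^(-6t)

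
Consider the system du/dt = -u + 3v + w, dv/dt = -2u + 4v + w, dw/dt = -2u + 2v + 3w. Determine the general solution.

Coefficient matrix A = [[-1, 3, 1], [-2, 4, 1], [-2, 2, 3]].
det(A - λI) = 0 gives eigenvalues λ = 2, 3, 1.
For λ=2: eigenvector (-1,-1,0).
For λ=3: eigenvector (1,1,1).
For λ=1: eigenvector (2,1,1).
General solution: C_1e^(2t)(-1,-1,0) + C_2e^(3t)(1,1,1) + C_3e^(t)(2,1,1).

u(t) = -C_1e^(2t) + C_2e^(3t) + 2C_3e^(t), v(t) = -C_1e^(2t) + C_2e^(3t) + C_3e^(t), w(t) = C_2e^(3t) + C_3e^(t)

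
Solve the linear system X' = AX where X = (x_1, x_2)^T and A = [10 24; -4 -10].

x_1(t) = 2K_1e^(-2t) + 3K_2e^(2t), x_2(t) = -K_1e^(-2t) - K_2e^(2t)

Coefficient matrix A = [[10, 24], [-4, -10]].
Characteristic polynomial det(A - λI) = λ^2 - 4 = 0.
Eigenvalues λ = -2, 2.
For λ=-2: (A-λI) row 1 is [12, 24], so an eigenvector is (2, -1).
For λ=2: (A-λI) row 1 is [8, 24], so an eigenvector is (3, -1).
General solution: K_1e^(-2t)(2,-1) + K_2e^(2t)(3,-1).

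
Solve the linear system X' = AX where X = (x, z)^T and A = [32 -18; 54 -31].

x(t) = -2c_1e^(5t) - c_2e^(-4t), z(t) = -3c_1e^(5t) - 2c_2e^(-4t)

Coefficient matrix A = [[32, -18], [54, -31]].
Characteristic polynomial det(A - λI) = λ^2 - λ - 20 = 0.
Eigenvalues λ = 5, -4.
For λ=5: (A-λI) row 1 is [27, -18], so an eigenvector is (-2, -3).
For λ=-4: (A-λI) row 1 is [36, -18], so an eigenvector is (-1, -2).
General solution: c_1e^(5t)(-2,-3) + c_2e^(-4t)(-1,-2).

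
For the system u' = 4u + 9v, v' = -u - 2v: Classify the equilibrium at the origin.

A = [[4,9],[-1,-2]]; det(A-λI) = λ^2 - 2λ + 1.
repeated λ = 1 with a single eigenvector.

unstable improper node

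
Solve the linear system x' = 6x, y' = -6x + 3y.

x(t) = c_1e^(6t), y(t) = -2c_1e^(6t) - c_2e^(3t)

Coefficient matrix A = [[6, 0], [-6, 3]].
Characteristic polynomial det(A - λI) = λ^2 - 9λ + 18 = 0.
Eigenvalues λ = 6, 3.
For λ=6: (A-λI) row 2 is [-6, -3], so an eigenvector is (1, -2).
For λ=3: (A-λI) row 1 is [3, 0], so an eigenvector is (0, -1).
General solution: c_1e^(6t)(1,-2) + c_2e^(3t)(0,-1).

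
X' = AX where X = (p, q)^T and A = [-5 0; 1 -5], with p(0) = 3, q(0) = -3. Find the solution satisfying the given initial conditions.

Coefficient matrix A = [[-5, 0], [1, -5]].
Characteristic polynomial det(A - λI) = λ^2 + 10λ + 25 = 0.
Single eigenvalue λ = -5 with algebraic multiplicity 2.
Eigenvector v = (0,1); generalized eigenvector w with (A-λI)w=v is (1,-3).
General solution: e^(-5t)[K_1·v + K_2·(t·v + w)].
Applying p(0)=3, q(0)=-3 gives K_1=6, K_2=3.

p(t) = 3e^(-5t), q(t) = 3te^(-5t) - 3e^(-5t)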